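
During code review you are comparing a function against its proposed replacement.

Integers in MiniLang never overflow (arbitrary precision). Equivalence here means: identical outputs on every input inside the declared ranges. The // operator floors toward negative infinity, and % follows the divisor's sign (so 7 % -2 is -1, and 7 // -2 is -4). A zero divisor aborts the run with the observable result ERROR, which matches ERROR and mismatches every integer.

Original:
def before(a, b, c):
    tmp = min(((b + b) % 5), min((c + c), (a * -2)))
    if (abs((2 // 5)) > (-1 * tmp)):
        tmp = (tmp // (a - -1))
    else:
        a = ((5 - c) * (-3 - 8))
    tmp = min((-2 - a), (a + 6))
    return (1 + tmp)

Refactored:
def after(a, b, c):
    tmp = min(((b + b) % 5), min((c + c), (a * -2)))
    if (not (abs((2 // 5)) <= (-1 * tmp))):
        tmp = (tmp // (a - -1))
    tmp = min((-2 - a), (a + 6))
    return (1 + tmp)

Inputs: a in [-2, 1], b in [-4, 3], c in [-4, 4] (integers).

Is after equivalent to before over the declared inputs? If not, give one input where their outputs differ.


These are not equivalent — on a=-2, b=-4, c=-4 the outputs split (-92 vs 1).
before: tmp becomes -8; next (abs((2 // 5)) > (-1 * tmp)) evaluates to false; next a becomes -99; next tmp becomes -93; next final value -92
after: tmp becomes -8; next (not (abs((2 // 5)) <= (-1 * tmp))) evaluates to false; next tmp becomes 0; next final value 1
verdict: not equivalent; witness: a=-2, b=-4, c=-4


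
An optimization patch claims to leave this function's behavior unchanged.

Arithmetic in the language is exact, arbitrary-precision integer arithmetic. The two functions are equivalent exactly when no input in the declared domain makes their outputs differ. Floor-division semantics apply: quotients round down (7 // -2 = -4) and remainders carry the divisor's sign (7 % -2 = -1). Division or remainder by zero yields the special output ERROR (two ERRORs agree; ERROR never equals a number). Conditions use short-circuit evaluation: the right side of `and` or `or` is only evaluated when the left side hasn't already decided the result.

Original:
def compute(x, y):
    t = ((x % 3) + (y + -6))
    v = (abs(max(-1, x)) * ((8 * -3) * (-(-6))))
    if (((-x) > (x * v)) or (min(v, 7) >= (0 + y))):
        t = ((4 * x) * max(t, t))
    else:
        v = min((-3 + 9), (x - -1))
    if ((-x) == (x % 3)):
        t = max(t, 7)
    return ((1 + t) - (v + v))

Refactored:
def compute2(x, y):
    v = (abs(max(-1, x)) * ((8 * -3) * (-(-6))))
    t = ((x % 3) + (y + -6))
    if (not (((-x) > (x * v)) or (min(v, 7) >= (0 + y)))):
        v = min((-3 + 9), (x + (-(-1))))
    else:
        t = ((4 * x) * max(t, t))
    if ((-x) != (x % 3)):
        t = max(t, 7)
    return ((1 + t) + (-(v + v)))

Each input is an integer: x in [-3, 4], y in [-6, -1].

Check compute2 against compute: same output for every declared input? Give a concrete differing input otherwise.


Not equivalent: x=-3, y=-6 separates them (-7 vs 12).
compute: t=-12, then v=-144, then (((-x) > (x * v)) or (min(v, 7) >= (0 + y))) is false, then v=-2, then ((-x) == (x % 3)) is false, then returns -7
compute2: v=-144, then t=-12, then (not (((-x) > (x * v)) or (min(v, 7) >= (0 + y)))) is true, then v=-2, then ((-x) != (x % 3)) is true, then t=7, then returns 12
verdict: not equivalent; witness: x=-3, y=-6


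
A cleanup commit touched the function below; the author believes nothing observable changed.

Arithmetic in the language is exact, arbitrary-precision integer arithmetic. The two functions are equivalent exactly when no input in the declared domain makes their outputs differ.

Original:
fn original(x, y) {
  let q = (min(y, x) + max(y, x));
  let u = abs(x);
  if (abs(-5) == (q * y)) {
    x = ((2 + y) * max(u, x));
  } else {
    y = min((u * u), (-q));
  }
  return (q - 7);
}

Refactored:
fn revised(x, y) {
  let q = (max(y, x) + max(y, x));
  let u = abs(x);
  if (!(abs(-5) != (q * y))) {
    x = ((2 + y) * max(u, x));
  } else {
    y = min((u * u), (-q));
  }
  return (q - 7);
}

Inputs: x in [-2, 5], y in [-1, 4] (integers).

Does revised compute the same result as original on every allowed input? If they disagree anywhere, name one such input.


The rewrite breaks on x=-2, y=-1, where the results are -10 and -9.
original: q = -3; u = 2; (abs(-5) == (q * y)) -> false; y = 3; return -10
revised: q = -2; u = 2; (!(abs(-5) != (q * y))) -> false; y = 2; return -9
verdict: not equivalent; witness: x=-2, y=-1


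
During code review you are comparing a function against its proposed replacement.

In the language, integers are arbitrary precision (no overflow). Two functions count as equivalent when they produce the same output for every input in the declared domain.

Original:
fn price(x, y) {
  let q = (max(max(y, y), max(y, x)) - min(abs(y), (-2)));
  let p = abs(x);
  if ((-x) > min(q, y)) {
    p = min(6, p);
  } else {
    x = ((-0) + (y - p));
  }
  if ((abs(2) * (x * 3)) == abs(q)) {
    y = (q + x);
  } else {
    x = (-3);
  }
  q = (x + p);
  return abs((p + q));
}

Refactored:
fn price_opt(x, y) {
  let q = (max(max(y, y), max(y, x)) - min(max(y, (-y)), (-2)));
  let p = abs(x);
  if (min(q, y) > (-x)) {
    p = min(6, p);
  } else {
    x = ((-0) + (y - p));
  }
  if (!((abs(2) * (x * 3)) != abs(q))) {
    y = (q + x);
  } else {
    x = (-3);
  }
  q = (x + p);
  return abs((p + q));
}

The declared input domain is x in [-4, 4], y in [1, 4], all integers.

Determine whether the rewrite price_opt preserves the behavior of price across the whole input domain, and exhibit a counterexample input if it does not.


The rewrite breaks on x=-3, y=4, where the results are 7 and 3.
price: q=6, then p=3, then ((-x) > min(q, y)) is false, then x=1, then ((abs(2) * (x * 3)) == abs(q)) is true, then y=7, then q=4, then returns 7
price_opt: q=6, then p=3, then (min(q, y) > (-x)) is true, then p=3, then (!((abs(2) * (x * 3)) != abs(q))) is false, then x=-3, then q=0, then returns 3
verdict: not equivalent; witness: x=-3, y=4


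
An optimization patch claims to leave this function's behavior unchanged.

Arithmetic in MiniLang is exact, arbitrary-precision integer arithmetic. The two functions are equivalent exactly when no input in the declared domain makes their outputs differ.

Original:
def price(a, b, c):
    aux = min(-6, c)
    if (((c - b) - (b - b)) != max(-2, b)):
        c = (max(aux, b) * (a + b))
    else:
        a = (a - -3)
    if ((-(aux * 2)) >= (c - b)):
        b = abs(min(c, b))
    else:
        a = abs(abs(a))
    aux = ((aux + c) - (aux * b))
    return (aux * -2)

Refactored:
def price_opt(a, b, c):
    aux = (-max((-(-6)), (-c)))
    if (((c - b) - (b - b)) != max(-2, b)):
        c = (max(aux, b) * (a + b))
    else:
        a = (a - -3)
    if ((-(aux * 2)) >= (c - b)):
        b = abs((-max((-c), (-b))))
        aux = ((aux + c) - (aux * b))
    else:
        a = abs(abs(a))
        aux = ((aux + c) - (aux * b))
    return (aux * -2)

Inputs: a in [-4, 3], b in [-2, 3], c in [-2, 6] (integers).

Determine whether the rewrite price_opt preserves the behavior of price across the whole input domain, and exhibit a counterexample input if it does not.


Equivalent — the differences include min/max/abs usage differs; also arithmetic usage differs; also statement counts differ, yet no declared input distinguishes the two.
As a probe, take a=3, b=-2, c=0: price runs aux=-6, then (((c - b) - (b - b)) != max(-2, b)) is true, then c=-2, then ((-(aux * 2)) >= (c - b)) is true, then b=2, then aux=4, then returns -8; price_opt runs aux=-6, then (((c - b) - (b - b)) != max(-2, b)) is true, then c=-2, then ((-(aux * 2)) >= (c - b)) is true, then b=2, then aux=4, then returns -8; both end at -8.
Sweeping the whole domain (432 inputs) finds no disagreement.
verdict: equivalent


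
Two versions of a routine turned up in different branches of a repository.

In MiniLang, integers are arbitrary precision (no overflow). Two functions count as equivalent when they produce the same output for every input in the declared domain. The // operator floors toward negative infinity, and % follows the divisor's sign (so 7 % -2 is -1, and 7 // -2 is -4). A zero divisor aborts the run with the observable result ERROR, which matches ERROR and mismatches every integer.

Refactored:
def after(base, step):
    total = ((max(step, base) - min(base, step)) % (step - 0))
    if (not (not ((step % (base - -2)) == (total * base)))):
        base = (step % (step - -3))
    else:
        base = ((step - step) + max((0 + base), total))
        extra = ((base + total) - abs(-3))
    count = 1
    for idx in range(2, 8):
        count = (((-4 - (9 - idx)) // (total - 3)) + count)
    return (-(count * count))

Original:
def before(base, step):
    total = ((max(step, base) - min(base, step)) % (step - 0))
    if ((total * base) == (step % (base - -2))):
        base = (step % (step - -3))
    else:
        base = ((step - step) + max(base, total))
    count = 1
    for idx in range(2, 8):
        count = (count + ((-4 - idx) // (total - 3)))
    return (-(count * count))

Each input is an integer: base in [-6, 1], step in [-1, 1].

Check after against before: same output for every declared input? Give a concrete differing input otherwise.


Although boolean connective usage differs, arithmetic usage differs, local variable names differ, min/max/abs usage differs, constant usage differs, statement counts differ, 24/24 inputs agree.
verdict: equivalent


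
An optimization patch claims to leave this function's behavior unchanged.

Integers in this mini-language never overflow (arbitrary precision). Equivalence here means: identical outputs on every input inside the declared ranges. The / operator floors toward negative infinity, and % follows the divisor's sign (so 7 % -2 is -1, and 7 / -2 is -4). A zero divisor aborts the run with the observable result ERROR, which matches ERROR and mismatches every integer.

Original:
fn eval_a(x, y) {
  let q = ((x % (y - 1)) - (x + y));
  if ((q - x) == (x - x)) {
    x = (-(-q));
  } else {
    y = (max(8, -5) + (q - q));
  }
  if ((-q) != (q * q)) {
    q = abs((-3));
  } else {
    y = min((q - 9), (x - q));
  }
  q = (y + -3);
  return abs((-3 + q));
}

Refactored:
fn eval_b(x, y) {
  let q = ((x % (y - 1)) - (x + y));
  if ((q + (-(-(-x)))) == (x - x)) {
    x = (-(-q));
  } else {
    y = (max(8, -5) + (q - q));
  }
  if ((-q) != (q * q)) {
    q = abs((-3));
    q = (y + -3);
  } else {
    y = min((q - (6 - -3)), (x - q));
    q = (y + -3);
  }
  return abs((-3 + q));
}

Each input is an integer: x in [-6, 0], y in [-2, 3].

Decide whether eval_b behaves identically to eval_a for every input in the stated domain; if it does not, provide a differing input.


Reading the diff, among the changes: constant usage differs; arithmetic usage differs; statement counts differ.
One worked example (x=-1, y=-2) — eval_a: q := 2 | ((q - x) == (x - x)): false | y := 8 | ((-q) != (q * q)): true | q := 3 | q := 5 | result 2; eval_b: q := 2 | ((q + (-(-(-x)))) == (x - x)): false | y := 8 | ((-q) != (q * q)): true | q := 3 | q := 5 | result 2; agreement on 2.
An exhaustive pass over the 42 declared inputs shows identical outputs.
verdict: equivalent


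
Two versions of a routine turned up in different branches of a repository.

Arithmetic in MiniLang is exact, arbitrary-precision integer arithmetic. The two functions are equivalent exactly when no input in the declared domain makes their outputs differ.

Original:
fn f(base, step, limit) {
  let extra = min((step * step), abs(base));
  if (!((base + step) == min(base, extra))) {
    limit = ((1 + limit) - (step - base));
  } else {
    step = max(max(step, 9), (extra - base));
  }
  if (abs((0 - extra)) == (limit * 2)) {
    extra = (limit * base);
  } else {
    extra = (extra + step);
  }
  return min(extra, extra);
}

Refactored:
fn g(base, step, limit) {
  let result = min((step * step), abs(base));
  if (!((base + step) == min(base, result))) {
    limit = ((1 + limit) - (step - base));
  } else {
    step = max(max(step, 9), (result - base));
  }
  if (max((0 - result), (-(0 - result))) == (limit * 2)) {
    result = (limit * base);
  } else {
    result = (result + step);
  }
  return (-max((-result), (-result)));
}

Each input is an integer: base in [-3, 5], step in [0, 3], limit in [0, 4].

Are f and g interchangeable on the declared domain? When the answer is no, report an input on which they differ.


Side by side, the visible changes include: constant usage differs; min/max/abs usage differs; local variable names differ; arithmetic usage differs.
Spot check at base=-1, step=3, limit=2 — f: extra becomes 1; next (!((base + step) == min(base, extra))) evaluates to true; next limit becomes -1; next (abs((0 - extra)) == (limit * 2)) evaluates to false; next extra becomes 4; next final value 4. g: result becomes 1; next (!((base + step) == min(base, result))) evaluates to true; next limit becomes -1; next (max((0 - result), (-(0 - result))) == (limit * 2)) evaluates to false; next result becomes 4; next final value 4. Both give 4.
Across all 180 domain points the two functions coincide.
verdict: equivalent


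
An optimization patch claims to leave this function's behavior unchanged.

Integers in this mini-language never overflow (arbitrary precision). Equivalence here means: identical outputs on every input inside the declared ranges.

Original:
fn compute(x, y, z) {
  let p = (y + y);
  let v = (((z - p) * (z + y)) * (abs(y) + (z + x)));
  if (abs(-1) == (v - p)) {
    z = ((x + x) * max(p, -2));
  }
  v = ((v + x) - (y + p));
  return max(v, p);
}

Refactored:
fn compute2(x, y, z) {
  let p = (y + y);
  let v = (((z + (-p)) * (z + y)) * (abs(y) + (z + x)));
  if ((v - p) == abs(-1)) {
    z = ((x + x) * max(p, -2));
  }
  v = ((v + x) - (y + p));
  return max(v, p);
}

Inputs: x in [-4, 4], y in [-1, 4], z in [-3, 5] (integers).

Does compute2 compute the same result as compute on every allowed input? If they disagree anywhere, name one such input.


Equivalent — the differences include arithmetic usage differs, yet no declared input distinguishes the two.
Spot check at x=-4, y=-1, z=3 — compute: p=-2, then v=0, then (abs(-1) == (v - p)) is false, then v=-1, then returns -1. compute2: p=-2, then v=0, then ((v - p) == abs(-1)) is false, then v=-1, then returns -1. Both give -1.
Every one of the 486 inputs gives matching results.
verdict: equivalent


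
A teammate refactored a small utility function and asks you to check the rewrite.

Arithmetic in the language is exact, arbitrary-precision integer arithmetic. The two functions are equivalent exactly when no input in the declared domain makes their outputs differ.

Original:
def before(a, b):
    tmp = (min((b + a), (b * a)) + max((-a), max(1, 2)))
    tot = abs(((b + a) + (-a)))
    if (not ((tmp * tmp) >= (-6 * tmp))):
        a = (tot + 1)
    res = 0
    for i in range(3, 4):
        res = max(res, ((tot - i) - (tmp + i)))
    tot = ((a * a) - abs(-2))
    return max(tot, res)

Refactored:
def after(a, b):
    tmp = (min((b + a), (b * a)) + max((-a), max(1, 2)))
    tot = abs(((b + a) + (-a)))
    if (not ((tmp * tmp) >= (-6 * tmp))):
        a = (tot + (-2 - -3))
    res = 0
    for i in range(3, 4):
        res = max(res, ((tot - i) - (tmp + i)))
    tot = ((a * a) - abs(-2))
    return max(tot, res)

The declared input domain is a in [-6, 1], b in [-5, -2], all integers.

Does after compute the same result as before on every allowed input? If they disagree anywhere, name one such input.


The two are interchangeable: constant usage differs; and arithmetic usage differs, and every declared input agrees.
One worked example (a=-6, b=-5) — before: tmp becomes -5; next tot becomes 5; next (not ((tmp * tmp) >= (-6 * tmp))) evaluates to true; next a becomes 6; next res becomes 0; next at i=3:; next res becomes 4; next tot becomes 34; next final value 34; after: tmp becomes -5; next tot becomes 5; next (not ((tmp * tmp) >= (-6 * tmp))) evaluates to true; next a becomes 6; next res becomes 0; next at i=3:; next res becomes 4; next tot becomes 34; next final value 34; agreement on 34.
Every one of the 32 inputs gives matching results.
verdict: equivalent


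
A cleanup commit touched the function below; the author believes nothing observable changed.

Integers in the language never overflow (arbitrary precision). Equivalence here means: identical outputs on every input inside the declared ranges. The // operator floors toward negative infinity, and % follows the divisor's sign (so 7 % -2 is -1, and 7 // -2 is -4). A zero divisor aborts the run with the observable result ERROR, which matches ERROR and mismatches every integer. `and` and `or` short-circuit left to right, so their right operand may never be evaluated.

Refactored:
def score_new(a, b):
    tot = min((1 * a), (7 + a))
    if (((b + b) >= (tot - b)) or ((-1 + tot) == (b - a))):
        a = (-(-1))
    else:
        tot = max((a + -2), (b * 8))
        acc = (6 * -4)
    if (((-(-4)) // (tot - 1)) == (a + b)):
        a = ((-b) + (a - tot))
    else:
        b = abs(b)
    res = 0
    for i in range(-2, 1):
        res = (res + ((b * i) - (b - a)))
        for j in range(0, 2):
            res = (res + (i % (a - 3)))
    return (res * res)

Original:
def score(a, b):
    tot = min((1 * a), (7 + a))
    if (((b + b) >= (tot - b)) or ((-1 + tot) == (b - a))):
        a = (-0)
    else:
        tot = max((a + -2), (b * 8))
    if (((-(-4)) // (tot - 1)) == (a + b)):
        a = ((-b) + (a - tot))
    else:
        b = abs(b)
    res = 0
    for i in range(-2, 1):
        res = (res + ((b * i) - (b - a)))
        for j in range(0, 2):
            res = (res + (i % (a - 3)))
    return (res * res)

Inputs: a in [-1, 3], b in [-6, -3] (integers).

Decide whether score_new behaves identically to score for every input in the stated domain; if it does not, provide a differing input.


Run the pair on a=-1, b=-3.
score: tot = -1; (((b + b) >= (tot - b)) or ((-1 + tot) == (b - a))) -> true; a = 0; (((-(-4)) // (tot - 1)) == (a + b)) -> false; b = 3; res = 0; [i=-2]; res = -9; [j=0]; res = -11; [j=1]; res = -13; [i=-1]; res = -19; [j=0]; res = -20; [j=1]; res = -21; [i=0]; res = -24; [j=0]; res = -24; [j=1]; res = -24; return 576
score_new: tot = -1; (((b + b) >= (tot - b)) or ((-1 + tot) == (b - a))) -> true; a = 1; (((-(-4)) // (tot - 1)) == (a + b)) -> true; a = 5; res = 0; [i=-2]; res = 14; [j=0]; res = 14; [j=1]; res = 14; [i=-1]; res = 25; [j=0]; res = 26; [j=1]; res = 27; [i=0]; res = 35; [j=0]; res = 35; [j=1]; res = 35; return 1225
576 != 1225, so the rewrite changes behavior.
verdict: not equivalent; witness: a=-1, b=-3


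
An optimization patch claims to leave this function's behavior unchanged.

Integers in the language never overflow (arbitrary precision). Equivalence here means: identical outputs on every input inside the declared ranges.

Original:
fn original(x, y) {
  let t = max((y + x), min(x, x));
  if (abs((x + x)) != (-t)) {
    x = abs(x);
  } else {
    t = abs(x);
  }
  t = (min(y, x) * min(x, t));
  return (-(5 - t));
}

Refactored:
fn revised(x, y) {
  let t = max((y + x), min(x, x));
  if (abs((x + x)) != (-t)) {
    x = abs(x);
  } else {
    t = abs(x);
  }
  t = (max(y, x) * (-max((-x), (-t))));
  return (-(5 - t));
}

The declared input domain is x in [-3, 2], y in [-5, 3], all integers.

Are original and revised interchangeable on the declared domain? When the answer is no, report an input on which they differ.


Not equivalent: x=-3, y=-5 separates them (10 vs -14).
original: t becomes -3; next (abs((x + x)) != (-t)) evaluates to true; next x becomes 3; next t becomes 15; next final value 10
revised: t becomes -3; next (abs((x + x)) != (-t)) evaluates to true; next x becomes 3; next t becomes -9; next final value -14
verdict: not equivalent; witness: x=-3, y=-5


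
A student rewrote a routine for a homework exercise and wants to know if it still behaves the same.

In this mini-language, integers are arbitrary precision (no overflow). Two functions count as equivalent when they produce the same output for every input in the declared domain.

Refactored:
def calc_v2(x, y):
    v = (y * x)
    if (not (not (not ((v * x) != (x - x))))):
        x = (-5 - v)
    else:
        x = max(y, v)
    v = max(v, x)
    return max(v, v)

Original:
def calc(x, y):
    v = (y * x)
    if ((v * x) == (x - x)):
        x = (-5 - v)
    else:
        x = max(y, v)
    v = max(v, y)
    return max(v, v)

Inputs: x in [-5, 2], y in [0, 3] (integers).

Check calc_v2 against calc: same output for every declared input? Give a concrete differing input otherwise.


The rewrite breaks on x=0, y=1, where the results are 1 and 0.
calc: v := 0 | ((v * x) == (x - x)): true | x := -5 | v := 1 | result 1
calc_v2: v := 0 | (not (not (not ((v * x) != (x - x))))): true | x := -5 | v := 0 | result 0
verdict: not equivalent; witness: x=0, y=1


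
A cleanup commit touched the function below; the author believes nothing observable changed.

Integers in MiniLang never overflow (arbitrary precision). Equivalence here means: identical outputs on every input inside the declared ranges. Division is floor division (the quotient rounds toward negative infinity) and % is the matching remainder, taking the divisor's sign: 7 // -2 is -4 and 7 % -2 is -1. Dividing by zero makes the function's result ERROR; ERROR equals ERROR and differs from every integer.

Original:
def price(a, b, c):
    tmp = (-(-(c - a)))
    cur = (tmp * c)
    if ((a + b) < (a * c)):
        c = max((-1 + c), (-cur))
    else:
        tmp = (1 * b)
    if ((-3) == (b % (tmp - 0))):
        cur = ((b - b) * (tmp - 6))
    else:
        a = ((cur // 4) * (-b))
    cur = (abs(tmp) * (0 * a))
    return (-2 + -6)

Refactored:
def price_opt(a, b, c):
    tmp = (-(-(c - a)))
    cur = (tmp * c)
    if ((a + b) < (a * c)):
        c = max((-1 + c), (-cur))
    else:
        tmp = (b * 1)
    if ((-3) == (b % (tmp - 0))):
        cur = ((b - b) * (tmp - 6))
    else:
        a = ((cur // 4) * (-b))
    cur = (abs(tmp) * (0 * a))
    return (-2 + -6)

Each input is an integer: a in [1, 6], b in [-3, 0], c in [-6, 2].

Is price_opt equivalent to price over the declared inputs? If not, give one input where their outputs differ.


Comparing the listings, the differences include: same computation, different form.
Spot check at a=3, b=-1, c=-4 — price: tmp := -7 | cur := 28 | ((a + b) < (a * c)): false | tmp := -1 | ((-3) == (b % (tmp - 0))): false | a := 7 | cur := 0 | result -8. price_opt: tmp := -7 | cur := 28 | ((a + b) < (a * c)): false | tmp := -1 | ((-3) == (b % (tmp - 0))): false | a := 7 | cur := 0 | result -8. Both give -8.
Sweeping the whole domain (216 inputs) finds no disagreement.
verdict: equivalent


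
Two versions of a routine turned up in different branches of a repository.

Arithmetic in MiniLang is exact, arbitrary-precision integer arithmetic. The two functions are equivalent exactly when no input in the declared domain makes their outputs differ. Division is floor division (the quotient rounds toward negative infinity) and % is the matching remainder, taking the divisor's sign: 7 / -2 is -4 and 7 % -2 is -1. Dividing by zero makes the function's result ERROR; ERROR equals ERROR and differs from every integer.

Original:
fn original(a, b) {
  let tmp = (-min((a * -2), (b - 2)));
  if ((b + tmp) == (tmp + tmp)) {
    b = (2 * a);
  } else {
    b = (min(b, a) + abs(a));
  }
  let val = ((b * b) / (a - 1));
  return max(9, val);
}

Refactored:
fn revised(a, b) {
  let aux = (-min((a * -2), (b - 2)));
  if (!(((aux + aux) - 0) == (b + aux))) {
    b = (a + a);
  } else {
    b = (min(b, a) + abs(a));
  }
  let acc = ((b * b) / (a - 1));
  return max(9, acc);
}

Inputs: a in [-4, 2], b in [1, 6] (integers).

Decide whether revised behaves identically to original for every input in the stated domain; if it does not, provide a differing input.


Run the pair on a=2, b=1.
original: tmp becomes 4; next ((b + tmp) == (tmp + tmp)) evaluates to false; next b becomes 3; next val becomes 9; next final value 9
revised: aux becomes 4; next (!(((aux + aux) - 0) == (b + aux))) evaluates to true; next b becomes 4; next acc becomes 16; next final value 16
9 != 16, so the rewrite changes behavior.
verdict: not equivalent; witness: a=2, b=1


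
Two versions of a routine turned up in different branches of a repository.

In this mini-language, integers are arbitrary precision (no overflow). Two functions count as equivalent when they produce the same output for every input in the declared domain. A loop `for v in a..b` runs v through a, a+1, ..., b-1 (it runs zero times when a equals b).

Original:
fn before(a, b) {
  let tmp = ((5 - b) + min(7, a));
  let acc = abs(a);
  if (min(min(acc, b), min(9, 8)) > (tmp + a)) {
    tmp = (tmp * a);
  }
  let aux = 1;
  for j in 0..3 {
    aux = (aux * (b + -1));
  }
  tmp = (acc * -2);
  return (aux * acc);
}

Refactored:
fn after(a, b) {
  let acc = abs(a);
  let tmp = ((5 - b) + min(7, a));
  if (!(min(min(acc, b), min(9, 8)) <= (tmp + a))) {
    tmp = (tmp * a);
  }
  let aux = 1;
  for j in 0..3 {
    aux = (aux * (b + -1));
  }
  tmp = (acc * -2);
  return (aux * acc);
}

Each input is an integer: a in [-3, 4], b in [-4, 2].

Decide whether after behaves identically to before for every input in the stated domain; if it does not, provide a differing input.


Side by side, the visible changes include: comparison usage differs; boolean connective usage differs.
Tracing a=0, b=-1: before: tmp := 6 | acc := 0 | (min(min(acc, b), min(9, 8)) > (tmp + a)): false | aux := 1 | iter j=0: | aux := -2 | iter j=1: | aux := 4 | iter j=2: | aux := -8 | tmp := 0 | result 0 | after: acc := 0 | tmp := 6 | (!(min(min(acc, b), min(9, 8)) <= (tmp + a))): false | aux := 1 | iter j=0: | aux := -2 | iter j=1: | aux := 4 | iter j=2: | aux := -8 | tmp := 0 | result 0 — matching result 0.
Across all 56 domain points the two functions coincide.
verdict: equivalent


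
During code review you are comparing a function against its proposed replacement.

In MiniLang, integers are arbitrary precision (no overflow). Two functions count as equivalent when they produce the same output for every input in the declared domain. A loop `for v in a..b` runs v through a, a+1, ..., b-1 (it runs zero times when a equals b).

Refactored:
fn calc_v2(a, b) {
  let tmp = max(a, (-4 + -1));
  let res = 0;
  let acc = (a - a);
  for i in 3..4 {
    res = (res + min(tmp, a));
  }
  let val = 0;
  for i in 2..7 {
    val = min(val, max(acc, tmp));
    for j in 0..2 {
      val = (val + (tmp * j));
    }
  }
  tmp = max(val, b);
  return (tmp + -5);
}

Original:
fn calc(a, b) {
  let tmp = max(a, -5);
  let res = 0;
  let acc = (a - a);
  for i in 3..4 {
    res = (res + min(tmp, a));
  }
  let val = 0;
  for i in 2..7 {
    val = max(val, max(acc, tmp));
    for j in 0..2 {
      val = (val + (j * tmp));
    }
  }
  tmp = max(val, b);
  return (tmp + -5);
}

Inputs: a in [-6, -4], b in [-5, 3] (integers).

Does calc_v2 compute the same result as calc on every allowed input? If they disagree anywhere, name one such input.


Evaluate both at a=-4, b=-5.
calc: tmp = -4; res = 0; acc = 0; [i=3]; res = -4; val = 0; [i=2]; val = 0; [j=0]; val = 0; [j=1]; val = -4; [i=3]; val = 0; [j=0]; val = 0; [j=1]; val = -4; [i=4]; val = 0; [j=0]; val = 0; [j=1]; val = -4; [i=5]; val = 0; [j=0]; val = 0; [j=1]; val = -4; [i=6]; val = 0; [j=0]; val = 0; [j=1]; val = -4; tmp = -4; return -9
calc_v2: tmp = -4; res = 0; acc = 0; [i=3]; res = -4; val = 0; [i=2]; val = 0; [j=0]; val = 0; [j=1]; val = -4; [i=3]; val = -4; [j=0]; val = -4; [j=1]; val = -8; [i=4]; val = -8; [j=0]; val = -8; [j=1]; val = -12; [i=5]; val = -12; [j=0]; val = -12; [j=1]; val = -16; [i=6]; val = -16; [j=0]; val = -16; [j=1]; val = -20; tmp = -5; return -10
-9 against -10: the behavior changed.
verdict: not equivalent; witness: a=-4, b=-5


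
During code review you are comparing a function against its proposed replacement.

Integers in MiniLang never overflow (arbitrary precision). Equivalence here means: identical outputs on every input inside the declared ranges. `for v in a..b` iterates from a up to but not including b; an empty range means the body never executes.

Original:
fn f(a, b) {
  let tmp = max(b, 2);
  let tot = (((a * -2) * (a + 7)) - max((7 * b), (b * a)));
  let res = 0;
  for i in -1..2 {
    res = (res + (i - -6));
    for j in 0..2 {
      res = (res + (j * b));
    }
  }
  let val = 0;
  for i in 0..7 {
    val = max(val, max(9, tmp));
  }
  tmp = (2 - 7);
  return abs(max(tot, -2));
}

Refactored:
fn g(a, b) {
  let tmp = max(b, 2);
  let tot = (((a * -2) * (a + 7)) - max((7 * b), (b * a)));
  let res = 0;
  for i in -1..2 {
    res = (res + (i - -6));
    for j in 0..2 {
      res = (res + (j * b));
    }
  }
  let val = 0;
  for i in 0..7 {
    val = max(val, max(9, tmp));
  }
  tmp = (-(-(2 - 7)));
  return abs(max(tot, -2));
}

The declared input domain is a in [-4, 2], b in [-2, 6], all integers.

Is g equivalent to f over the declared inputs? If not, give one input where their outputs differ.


The two are interchangeable: same computation, different form, and every declared input agrees.
Tracing a=1, b=6: f: tmp := 6 | tot := -58 | res := 0 | iter i=-1: | res := 5 | iter j=0: | res := 5 | iter j=1: | res := 11 | iter i=0: | res := 17 | iter j=0: | res := 17 | iter j=1: | res := 23 | iter i=1: | res := 30 | iter j=0: | res := 30 | iter j=1: | res := 36 | val := 0 | iter i=0: | val := 9 | iter i=1: | val := 9 | iter i=2: | val := 9 | iter i=3: | val := 9 | iter i=4: | val := 9 | iter i=5: | val := 9 | iter i=6: | val := 9 | tmp := -5 | result 2 | g: tmp := 6 | tot := -58 | res := 0 | iter i=-1: | res := 5 | iter j=0: | res := 5 | iter j=1: | res := 11 | iter i=0: | res := 17 | iter j=0: | res := 17 | iter j=1: | res := 23 | iter i=1: | res := 30 | iter j=0: | res := 30 | iter j=1: | res := 36 | val := 0 | iter i=0: | val := 9 | iter i=1: | val := 9 | iter i=2: | val := 9 | iter i=3: | val := 9 | iter i=4: | val := 9 | iter i=5: | val := 9 | iter i=6: | val := 9 | tmp := -5 | result 2 — matching result 2.
Checked all 63 inputs in the declared domain: the outputs agree on every one.
verdict: equivalent


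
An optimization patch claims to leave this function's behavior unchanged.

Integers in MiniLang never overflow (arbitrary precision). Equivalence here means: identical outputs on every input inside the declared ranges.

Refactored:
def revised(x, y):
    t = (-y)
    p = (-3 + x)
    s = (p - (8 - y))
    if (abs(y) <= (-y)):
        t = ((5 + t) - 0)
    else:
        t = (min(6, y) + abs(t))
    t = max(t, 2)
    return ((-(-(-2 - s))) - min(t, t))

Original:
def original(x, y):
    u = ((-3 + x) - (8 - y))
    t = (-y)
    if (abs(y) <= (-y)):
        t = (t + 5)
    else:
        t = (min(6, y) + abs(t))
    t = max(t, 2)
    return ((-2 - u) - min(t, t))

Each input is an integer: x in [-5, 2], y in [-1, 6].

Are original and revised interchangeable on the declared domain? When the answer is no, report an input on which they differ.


Behavior is preserved: although statement counts differ; also constant usage differs; also local variable names differ; also arithmetic usage differs, the outputs never diverge.
Spot check at x=0, y=0 — original: u=-11, then t=0, then (abs(y) <= (-y)) is true, then t=5, then t=5, then returns 4. revised: t=0, then p=-3, then s=-11, then (abs(y) <= (-y)) is true, then t=5, then t=5, then returns 4. Both give 4.
An exhaustive pass over the 64 declared inputs shows identical outputs.
verdict: equivalent


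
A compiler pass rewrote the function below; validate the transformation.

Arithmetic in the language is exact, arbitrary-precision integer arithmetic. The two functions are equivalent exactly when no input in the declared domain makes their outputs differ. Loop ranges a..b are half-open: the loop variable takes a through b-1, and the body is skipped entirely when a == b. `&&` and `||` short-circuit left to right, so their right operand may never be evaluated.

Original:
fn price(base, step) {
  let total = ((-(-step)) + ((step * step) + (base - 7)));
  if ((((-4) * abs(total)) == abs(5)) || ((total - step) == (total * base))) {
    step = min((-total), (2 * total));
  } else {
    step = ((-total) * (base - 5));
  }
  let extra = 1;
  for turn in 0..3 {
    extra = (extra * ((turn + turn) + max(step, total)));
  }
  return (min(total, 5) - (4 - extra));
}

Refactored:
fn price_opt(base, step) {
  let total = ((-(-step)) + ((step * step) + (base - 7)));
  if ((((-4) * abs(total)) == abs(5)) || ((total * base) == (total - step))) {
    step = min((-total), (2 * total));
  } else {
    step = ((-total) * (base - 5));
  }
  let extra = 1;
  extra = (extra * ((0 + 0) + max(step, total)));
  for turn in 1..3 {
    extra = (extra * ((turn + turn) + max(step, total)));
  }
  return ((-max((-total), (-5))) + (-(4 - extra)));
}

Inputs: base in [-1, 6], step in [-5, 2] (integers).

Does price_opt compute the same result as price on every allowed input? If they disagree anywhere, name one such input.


The two versions differ — the changes include arithmetic usage differs, and statement counts differ, and min/max/abs usage differs, and constant usage differs, and loop structure differs.
As a probe, take base=0, step=-2: price runs total=-5, then ((((-4) * abs(total)) == abs(5)) || ((total - step) == (total * base))) is false, then step=-25, then extra=1, then (turn=0), then extra=-5, then (turn=1), then extra=15, then (turn=2), then extra=-15, then returns -24; price_opt runs total=-5, then ((((-4) * abs(total)) == abs(5)) || ((total * base) == (total - step))) is false, then step=-25, then extra=1, then extra=-5, then (turn=1), then extra=15, then (turn=2), then extra=-15, then returns -24; both end at -24.
An exhaustive pass over the 64 declared inputs shows identical outputs.
verdict: equivalent


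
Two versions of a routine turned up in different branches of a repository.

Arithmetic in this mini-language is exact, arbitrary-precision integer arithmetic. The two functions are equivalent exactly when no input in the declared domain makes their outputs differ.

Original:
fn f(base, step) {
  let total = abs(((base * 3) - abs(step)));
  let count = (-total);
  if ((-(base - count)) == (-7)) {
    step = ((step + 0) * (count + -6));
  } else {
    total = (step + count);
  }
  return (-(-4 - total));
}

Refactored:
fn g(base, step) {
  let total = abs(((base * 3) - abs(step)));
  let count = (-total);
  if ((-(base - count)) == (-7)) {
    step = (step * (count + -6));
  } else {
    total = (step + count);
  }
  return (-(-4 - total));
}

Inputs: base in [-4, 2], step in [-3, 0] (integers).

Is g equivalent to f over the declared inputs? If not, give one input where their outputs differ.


Differences: constant usage differs, and arithmetic usage differs — yet all 28 inputs agree.
verdict: equivalent


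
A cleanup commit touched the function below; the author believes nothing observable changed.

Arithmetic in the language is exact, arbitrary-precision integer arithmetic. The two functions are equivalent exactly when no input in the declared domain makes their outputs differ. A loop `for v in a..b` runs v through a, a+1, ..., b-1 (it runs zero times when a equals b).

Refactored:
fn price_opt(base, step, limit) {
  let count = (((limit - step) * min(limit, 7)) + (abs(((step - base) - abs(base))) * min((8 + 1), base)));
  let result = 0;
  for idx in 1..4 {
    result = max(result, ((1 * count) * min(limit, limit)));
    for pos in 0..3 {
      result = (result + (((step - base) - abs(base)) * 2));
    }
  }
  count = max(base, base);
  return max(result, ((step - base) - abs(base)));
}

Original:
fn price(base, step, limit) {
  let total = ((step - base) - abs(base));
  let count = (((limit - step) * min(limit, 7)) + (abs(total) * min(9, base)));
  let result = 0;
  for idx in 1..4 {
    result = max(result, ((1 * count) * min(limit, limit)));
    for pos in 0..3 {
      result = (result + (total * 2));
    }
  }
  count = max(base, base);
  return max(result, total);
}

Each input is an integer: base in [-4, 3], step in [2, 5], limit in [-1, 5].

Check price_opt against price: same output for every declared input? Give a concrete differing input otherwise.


This is a faithful refactor — min/max/abs usage differs, arithmetic usage differs, constant usage differs, statement counts differ, local variable names differ, but the computed results match everywhere.
Tracing base=1, step=4, limit=5: price: total = 2; count = 7; result = 0; [idx=1]; result = 35; [pos=0]; result = 39; [pos=1]; result = 43; [pos=2]; result = 47; [idx=2]; result = 47; [pos=0]; result = 51; [pos=1]; result = 55; [pos=2]; result = 59; [idx=3]; result = 59; [pos=0]; result = 63; [pos=1]; result = 67; [pos=2]; result = 71; count = 1; return 71 | price_opt: count = 7; result = 0; [idx=1]; result = 35; [pos=0]; result = 39; [pos=1]; result = 43; [pos=2]; result = 47; [idx=2]; result = 47; [pos=0]; result = 51; [pos=1]; result = 55; [pos=2]; result = 59; [idx=3]; result = 59; [pos=0]; result = 63; [pos=1]; result = 67; [pos=2]; result = 71; count = 1; return 71 — matching result 71.
Checked all 224 inputs in the declared domain: the outputs agree on every one.
verdict: equivalent


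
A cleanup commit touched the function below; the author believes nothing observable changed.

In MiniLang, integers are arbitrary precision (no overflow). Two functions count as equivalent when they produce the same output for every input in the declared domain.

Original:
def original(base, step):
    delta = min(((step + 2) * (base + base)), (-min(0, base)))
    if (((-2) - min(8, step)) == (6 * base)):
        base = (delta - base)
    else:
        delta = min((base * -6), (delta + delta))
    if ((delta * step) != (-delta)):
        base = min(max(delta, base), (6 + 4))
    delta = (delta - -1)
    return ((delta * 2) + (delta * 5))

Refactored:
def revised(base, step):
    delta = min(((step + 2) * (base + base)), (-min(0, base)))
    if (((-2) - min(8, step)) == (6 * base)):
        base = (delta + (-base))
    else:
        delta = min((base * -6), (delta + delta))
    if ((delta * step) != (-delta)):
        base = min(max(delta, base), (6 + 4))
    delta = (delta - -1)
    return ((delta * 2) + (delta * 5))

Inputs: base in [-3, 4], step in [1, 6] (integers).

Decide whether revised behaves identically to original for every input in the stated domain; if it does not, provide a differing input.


This is a faithful refactor — arithmetic usage differs, but the computed results match everywhere.
Tracing base=-2, step=1: original: delta becomes -12; next (((-2) - min(8, step)) == (6 * base)) evaluates to false; next delta becomes -24; next ((delta * step) != (-delta)) evaluates to true; next base becomes -2; next delta becomes -23; next final value -161 | revised: delta becomes -12; next (((-2) - min(8, step)) == (6 * base)) evaluates to false; next delta becomes -24; next ((delta * step) != (-delta)) evaluates to true; next base becomes -2; next delta becomes -23; next final value -161 — matching result -161.
Every one of the 48 inputs gives matching results.
verdict: equivalent


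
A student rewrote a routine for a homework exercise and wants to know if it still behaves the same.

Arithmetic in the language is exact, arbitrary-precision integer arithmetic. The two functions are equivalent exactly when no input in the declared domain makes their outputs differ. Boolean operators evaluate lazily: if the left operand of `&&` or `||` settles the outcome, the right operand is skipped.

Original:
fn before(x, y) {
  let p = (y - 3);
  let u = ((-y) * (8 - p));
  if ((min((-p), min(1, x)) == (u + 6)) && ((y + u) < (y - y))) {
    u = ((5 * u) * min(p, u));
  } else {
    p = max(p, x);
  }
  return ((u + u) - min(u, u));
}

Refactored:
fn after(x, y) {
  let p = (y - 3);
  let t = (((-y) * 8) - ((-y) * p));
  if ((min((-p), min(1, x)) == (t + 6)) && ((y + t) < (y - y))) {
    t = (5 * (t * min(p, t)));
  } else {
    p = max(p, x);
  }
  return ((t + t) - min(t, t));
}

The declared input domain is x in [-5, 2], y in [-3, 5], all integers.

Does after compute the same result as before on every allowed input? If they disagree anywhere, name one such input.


Side by side, the visible changes include: arithmetic usage differs, plus local variable names differ.
Tracing x=2, y=-1: before: p becomes -4; next u becomes 12; next ((min((-p), min(1, x)) == (u + 6)) && ((y + u) < (y - y))) evaluates to false; next p becomes 2; next final value 12 | after: p becomes -4; next t becomes 12; next ((min((-p), min(1, x)) == (t + 6)) && ((y + t) < (y - y))) evaluates to false; next p becomes 2; next final value 12 — matching result 12.
Sweeping the whole domain (72 inputs) finds no disagreement.
verdict: equivalent
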